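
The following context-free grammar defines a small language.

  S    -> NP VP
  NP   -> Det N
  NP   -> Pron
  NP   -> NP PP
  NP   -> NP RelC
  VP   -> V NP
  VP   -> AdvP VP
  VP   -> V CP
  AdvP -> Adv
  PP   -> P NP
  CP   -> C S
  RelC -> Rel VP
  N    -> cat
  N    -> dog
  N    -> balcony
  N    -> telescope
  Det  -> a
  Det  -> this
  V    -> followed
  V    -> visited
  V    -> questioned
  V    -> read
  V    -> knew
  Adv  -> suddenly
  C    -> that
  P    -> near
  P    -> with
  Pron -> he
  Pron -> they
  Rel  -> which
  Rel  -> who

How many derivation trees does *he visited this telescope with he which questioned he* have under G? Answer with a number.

The two bracketings:
[S [NP [Pron he]] [VP [V visited] [NP [NP [Det this] [N telescope]] [PP [P with] [NP [NP [Pron he]] [RelC [Rel which] [VP [V questioned] [NP [Pron he]]]]]]]]]
[S [NP [Pron he]] [VP [V visited] [NP [NP [NP [Det this] [N telescope]] [PP [P with] [NP [Pron he]]]] [RelC [Rel which] [VP [V questioned] [NP [Pron he]]]]]]]
The trees differ in how a recursive rule is bracketed over the same span.

2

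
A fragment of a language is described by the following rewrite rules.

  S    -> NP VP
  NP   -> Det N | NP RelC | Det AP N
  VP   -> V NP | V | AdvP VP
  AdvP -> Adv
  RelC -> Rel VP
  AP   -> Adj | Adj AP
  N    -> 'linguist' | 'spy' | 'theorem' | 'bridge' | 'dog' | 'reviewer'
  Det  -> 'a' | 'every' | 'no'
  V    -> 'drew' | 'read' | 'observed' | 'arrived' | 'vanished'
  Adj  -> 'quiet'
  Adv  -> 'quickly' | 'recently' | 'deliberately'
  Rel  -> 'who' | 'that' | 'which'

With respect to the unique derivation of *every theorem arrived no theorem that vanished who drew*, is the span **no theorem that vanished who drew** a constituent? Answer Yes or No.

[S [NP [Det every] [N theorem]] [VP [V arrived] [NP [NP [NP [Det no] [N theorem]] [RelC [Rel that] [VP [V vanished]]]] [RelC [Rel who] [VP [V drew]]]]]]
The words 'no theorem that vanished who drew' are exhaustively dominated by a single NP node (built by NP → NP RelC), so they form a constituent.

Yes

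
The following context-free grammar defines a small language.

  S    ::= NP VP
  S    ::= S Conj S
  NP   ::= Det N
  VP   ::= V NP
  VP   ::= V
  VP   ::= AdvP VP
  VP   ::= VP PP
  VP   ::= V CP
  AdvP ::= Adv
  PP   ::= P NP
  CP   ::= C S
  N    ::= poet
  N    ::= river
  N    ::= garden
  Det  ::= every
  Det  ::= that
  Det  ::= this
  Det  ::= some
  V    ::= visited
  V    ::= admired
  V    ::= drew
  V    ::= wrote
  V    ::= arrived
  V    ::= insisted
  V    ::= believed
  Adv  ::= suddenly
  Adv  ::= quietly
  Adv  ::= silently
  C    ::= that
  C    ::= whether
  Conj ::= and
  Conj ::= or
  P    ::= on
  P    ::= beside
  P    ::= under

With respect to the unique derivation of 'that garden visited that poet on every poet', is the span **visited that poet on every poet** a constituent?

Yes

[S [NP [Det that] [N garden]] [VP [VP [V visited] [NP [Det that] [N poet]]] [PP [P on] [NP [Det every] [N poet]]]]]
The words 'visited that poet on every poet' are exhaustively dominated by a single VP node (built by VP → VP PP), so they form a constituent.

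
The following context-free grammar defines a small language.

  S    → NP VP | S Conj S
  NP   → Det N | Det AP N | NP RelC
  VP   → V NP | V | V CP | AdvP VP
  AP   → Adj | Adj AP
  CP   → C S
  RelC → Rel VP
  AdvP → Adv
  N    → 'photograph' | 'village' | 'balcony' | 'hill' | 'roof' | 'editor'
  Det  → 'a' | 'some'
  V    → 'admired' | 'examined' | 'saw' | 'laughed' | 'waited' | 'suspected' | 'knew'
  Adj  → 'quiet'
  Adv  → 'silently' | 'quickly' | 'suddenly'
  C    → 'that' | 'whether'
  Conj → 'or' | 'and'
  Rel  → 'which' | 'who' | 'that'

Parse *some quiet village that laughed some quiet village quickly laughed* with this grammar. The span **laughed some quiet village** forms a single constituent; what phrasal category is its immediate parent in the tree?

RelC

S
  NP
    NP
      Det: some
      AP
        Adj: quiet
      N: village
    RelC
      Rel: that
      VP
        V: laughed
        NP
          Det: some
          AP
            Adj: quiet
          N: village
  VP
    AdvP
      Adv: quickly
    VP
      V: laughed
The span 'laughed some quiet village' is the VP node built by VP → V NP.
Its mother is the RelC built by RelC → Rel VP.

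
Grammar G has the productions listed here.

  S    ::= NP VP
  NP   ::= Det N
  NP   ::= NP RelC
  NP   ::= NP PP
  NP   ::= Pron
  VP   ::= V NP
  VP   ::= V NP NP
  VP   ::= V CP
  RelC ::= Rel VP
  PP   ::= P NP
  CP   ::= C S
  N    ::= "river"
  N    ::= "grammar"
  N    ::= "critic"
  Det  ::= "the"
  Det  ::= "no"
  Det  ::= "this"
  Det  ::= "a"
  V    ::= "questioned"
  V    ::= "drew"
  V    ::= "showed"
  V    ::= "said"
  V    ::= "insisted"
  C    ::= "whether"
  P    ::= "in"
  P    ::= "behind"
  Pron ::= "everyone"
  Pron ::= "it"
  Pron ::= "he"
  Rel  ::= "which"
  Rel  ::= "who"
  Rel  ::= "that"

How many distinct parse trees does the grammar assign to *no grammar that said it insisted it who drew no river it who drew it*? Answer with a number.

Two of the 3 distinct bracketings:
[S [NP [NP [Det no] [N grammar]] [RelC [Rel that] [VP [V said] [NP [Pron it]]]]] [VP [V insisted] [NP [NP [Pron it]] [RelC [Rel who] [VP [V drew] [NP [Det no] [N river]] [NP [NP [Pron it]] [RelC [Rel who] [VP [V drew] [NP [Pron it]]]]]]]]]]
[S [NP [NP [Det no] [N grammar]] [RelC [Rel that] [VP [V said] [NP [Pron it]]]]] [VP [V insisted] [NP [NP [NP [Pron it]] [RelC [Rel who] [VP [V drew] [NP [Det no] [N river]] [NP [Pron it]]]]] [RelC [Rel who] [VP [V drew] [NP [Pron it]]]]]]]
The trees differ in how a recursive rule is bracketed over the same span.

3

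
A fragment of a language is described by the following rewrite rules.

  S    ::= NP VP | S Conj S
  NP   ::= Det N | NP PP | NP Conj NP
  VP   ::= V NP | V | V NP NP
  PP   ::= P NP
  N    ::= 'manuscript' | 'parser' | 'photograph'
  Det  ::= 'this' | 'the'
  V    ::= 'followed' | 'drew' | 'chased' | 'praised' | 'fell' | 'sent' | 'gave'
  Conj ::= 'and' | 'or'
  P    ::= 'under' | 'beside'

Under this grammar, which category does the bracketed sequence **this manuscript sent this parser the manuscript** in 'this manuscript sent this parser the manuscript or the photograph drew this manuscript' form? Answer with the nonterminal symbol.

S
  S
    NP
      Det: this
      N: manuscript
    VP
      V: sent
      NP
        Det: this
        N: parser
      NP
        Det: the
        N: manuscript
  Conj: or
  S
    NP
      Det: the
      N: photograph
    VP
      V: drew
      NP
        Det: this
        N: manuscript
The span 'this manuscript sent this parser the manuscript' is the S node built by S → NP VP.

S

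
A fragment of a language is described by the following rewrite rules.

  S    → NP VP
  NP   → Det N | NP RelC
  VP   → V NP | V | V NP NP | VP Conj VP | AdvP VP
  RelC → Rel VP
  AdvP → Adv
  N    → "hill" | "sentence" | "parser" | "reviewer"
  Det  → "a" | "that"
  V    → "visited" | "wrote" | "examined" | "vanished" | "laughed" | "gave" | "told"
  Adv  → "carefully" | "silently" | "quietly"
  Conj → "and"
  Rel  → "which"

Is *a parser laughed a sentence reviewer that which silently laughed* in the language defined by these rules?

An N word can never sit immediately before an N word in any string this grammar generates, so the substring 'sentence reviewer' rules out a derivation.

Ungrammatical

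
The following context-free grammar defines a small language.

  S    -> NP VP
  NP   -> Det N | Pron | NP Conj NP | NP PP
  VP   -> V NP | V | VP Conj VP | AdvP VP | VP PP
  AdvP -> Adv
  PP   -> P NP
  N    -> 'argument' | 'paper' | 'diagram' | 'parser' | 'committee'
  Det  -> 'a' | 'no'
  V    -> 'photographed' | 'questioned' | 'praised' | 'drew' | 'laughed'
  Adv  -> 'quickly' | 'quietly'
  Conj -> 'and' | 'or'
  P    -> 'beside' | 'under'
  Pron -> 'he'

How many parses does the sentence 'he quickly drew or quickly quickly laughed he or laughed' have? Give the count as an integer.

Two of the 9 distinct bracketings:
[S [NP [Pron he]] [VP [VP [AdvP [Adv quickly]] [VP [V drew]]] [Conj or] [VP [VP [AdvP [Adv quickly]] [VP [AdvP [Adv quickly]] [VP [V laughed] [NP [Pron he]]]]] [Conj or] [VP [V laughed]]]]]
[S [NP [Pron he]] [VP [VP [AdvP [Adv quickly]] [VP [V drew]]] [Conj or] [VP [AdvP [Adv quickly]] [VP [VP [AdvP [Adv quickly]] [VP [V laughed] [NP [Pron he]]]] [Conj or] [VP [V laughed]]]]]]
The trees differ in how a recursive rule is bracketed over the same span.

9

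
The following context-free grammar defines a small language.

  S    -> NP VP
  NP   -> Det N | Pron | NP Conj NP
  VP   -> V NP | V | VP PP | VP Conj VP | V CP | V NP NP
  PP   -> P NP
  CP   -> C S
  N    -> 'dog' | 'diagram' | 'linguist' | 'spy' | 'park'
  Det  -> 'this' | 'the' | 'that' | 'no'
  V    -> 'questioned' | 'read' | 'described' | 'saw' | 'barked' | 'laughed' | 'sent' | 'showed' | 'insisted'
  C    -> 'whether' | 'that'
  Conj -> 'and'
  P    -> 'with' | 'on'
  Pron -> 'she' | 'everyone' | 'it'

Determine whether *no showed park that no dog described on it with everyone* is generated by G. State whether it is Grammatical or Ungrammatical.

A Det word can never sit immediately before a V word in any string this grammar generates, so the substring 'no showed' rules out a derivation.

Ungrammatical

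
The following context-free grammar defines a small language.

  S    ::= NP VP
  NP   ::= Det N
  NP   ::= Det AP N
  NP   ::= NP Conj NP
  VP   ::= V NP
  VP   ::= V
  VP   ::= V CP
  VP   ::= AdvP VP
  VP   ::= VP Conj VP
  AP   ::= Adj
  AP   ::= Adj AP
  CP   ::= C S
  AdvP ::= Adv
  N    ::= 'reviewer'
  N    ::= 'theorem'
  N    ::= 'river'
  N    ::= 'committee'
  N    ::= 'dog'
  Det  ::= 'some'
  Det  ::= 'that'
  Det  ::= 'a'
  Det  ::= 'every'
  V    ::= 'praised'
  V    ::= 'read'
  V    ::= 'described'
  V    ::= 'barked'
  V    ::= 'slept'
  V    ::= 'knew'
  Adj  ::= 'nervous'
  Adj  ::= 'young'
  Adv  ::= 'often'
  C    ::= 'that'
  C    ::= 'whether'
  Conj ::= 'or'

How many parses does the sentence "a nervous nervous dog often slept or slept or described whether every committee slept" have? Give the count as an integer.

Two of the 5 distinct bracketings:
[S [NP [Det a] [AP [Adj nervous] [AP [Adj nervous]]] [N dog]] [VP [AdvP [Adv often]] [VP [VP [V slept]] [Conj or] [VP [VP [V slept]] [Conj or] [VP [V described] [CP [C whether] [S [NP [Det every] [N committee]] [VP [V slept]]]]]]]]]
[S [NP [Det a] [AP [Adj nervous] [AP [Adj nervous]]] [N dog]] [VP [AdvP [Adv often]] [VP [VP [VP [V slept]] [Conj or] [VP [V slept]]] [Conj or] [VP [V described] [CP [C whether] [S [NP [Det every] [N committee]] [VP [V slept]]]]]]]]
The trees differ in how a recursive rule is bracketed over the same span.

5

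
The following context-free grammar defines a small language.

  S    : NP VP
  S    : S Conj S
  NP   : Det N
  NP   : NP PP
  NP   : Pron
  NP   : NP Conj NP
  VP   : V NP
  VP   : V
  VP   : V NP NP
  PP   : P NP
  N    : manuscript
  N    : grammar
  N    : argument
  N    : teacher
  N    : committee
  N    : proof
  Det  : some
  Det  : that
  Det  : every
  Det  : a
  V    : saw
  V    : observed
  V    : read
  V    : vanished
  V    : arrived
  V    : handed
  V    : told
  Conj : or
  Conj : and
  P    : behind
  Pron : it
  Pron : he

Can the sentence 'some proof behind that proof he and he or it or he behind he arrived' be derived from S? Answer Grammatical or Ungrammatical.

Ungrammatical

For S → NP VP, every NP-prefix leaves a non-VP remainder: after 'some proof' the remainder is not a VP; after 'some proof behind that proof' the remainder is not a VP. The alternative S rule S → S Conj S likewise has no satisfying split.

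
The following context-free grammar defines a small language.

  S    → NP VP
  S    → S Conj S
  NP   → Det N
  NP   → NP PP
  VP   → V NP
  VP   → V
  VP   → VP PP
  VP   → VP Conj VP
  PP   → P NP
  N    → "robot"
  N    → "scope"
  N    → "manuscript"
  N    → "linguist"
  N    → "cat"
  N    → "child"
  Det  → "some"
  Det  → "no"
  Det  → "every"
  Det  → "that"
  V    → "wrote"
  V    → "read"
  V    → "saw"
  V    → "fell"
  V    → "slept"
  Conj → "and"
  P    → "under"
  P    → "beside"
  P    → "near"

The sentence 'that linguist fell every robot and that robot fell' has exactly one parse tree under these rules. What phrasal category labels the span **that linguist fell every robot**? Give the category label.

S

S
  S
    NP
      Det: that
      N: linguist
    VP
      V: fell
      NP
        Det: every
        N: robot
  Conj: and
  S
    NP
      Det: that
      N: robot
    VP
      V: fell
The span 'that linguist fell every robot' is the S node built by S → NP VP.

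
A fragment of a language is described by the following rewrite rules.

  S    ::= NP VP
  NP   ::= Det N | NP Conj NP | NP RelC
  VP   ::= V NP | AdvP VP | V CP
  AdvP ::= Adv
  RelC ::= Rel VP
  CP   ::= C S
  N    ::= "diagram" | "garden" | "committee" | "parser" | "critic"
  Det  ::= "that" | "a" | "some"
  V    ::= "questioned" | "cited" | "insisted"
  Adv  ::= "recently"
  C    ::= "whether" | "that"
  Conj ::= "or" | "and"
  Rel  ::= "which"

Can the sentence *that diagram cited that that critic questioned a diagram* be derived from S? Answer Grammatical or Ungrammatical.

[S [NP [Det that] [N diagram]] [VP [V cited] [CP [C that] [S [NP [Det that] [N critic]] [VP [V questioned] [NP [Det a] [N diagram]]]]]]]
The bracketing above is licensed at every node by one of the given productions, with S at the root.

Grammatical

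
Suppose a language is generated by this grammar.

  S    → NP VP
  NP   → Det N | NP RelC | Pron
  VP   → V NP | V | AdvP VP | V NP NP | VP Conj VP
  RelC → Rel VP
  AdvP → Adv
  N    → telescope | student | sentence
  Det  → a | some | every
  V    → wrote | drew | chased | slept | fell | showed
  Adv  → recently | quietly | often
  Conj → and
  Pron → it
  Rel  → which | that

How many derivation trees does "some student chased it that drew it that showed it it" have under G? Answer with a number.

7

Two of the 7 distinct bracketings:
[S [NP [Det some] [N student]] [VP [V chased] [NP [NP [Pron it]] [RelC [Rel that] [VP [V drew] [NP [NP [Pron it]] [RelC [Rel that] [VP [V showed] [NP [Pron it]] [NP [Pron it]]]]]]]]]]
[S [NP [Det some] [N student]] [VP [V chased] [NP [NP [Pron it]] [RelC [Rel that] [VP [V drew] [NP [NP [Pron it]] [RelC [Rel that] [VP [V showed] [NP [Pron it]]]]] [NP [Pron it]]]]]]]
The trees differ in how a recursive rule is bracketed over the same span.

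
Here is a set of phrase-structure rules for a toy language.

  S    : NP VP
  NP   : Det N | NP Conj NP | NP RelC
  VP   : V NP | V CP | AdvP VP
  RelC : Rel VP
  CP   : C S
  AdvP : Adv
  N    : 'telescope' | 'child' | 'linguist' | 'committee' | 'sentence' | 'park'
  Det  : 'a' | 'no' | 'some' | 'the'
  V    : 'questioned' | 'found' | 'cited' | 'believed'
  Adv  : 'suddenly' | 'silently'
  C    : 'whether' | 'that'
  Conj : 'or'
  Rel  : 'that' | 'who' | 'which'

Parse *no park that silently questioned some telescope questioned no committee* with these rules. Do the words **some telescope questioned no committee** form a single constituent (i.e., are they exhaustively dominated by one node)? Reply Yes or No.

No

[S [NP [NP [Det no] [N park]] [RelC [Rel that] [VP [AdvP [Adv silently]] [VP [V questioned] [NP [Det some] [N telescope]]]]]] [VP [V questioned] [NP [Det no] [N committee]]]]
The smallest constituent containing 'some telescope questioned no committee' is the S spanning 'no park that silently questioned some telescope questioned no committee'; no single node in the tree dominates exactly the given words.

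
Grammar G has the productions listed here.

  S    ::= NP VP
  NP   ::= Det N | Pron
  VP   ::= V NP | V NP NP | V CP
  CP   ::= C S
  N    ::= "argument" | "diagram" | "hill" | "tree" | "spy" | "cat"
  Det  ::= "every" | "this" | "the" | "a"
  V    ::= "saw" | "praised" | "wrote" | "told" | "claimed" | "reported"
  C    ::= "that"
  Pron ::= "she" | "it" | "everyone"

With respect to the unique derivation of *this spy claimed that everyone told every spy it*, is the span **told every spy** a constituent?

[S [NP [Det this] [N spy]] [VP [V claimed] [CP [C that] [S [NP [Pron everyone]] [VP [V told] [NP [Det every] [N spy]] [NP [Pron it]]]]]]]
The smallest constituent containing 'told every spy' is the VP spanning 'told every spy it'; no single node in the tree dominates exactly the given words.

No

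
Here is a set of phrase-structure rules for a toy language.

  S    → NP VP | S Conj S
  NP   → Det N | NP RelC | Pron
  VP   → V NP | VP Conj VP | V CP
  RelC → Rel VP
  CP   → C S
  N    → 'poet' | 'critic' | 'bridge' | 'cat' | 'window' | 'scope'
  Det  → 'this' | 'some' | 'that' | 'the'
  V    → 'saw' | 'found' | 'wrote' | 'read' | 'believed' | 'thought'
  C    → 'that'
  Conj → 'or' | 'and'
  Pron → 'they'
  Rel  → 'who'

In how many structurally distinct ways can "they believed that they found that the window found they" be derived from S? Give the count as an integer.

[S [NP [Pron they]] [VP [V believed] [CP [C that] [S [NP [Pron they]] [VP [V found] [CP [C that] [S [NP [Det the] [N window]] [VP [V found] [NP [Pron they]]]]]]]]]]
No rule offers an alternative attachment or grouping for any span, so this is the only derivation.

1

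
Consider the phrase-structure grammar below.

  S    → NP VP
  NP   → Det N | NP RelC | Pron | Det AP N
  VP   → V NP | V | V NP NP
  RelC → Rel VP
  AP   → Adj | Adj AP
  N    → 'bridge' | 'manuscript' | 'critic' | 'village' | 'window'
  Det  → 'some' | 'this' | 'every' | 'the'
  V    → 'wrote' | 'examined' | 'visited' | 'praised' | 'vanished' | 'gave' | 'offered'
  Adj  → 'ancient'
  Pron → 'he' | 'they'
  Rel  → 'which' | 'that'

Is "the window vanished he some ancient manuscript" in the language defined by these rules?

[S [NP [Det the] [N window]] [VP [V vanished] [NP [Pron he]] [NP [Det some] [AP [Adj ancient]] [N manuscript]]]]
The bracketing above is licensed at every node by one of the given productions, with S at the root.

Grammatical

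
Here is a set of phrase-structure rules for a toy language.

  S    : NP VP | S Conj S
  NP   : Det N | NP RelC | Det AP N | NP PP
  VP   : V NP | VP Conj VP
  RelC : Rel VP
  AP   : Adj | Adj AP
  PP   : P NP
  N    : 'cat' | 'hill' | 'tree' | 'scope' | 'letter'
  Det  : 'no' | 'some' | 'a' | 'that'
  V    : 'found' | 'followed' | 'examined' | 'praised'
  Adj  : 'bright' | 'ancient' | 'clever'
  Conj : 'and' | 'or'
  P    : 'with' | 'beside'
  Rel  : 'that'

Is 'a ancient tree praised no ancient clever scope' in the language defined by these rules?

Grammatical

S
  NP
    Det: a
    AP
      Adj: ancient
    N: tree
  VP
    V: praised
    NP
      Det: no
      AP
        Adj: ancient
        AP
          Adj: clever
      N: scope
The bracketing above is licensed at every node by one of the given productions, with S at the root.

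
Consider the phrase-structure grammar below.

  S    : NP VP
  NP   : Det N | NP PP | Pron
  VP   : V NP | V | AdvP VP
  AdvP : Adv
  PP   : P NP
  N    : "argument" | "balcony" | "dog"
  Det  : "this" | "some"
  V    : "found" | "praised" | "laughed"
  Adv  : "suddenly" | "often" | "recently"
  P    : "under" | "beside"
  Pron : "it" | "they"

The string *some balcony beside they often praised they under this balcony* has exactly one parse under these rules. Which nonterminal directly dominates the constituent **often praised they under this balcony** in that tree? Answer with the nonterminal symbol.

S

[S [NP [NP [Det some] [N balcony]] [PP [P beside] [NP [Pron they]]]] [VP [AdvP [Adv often]] [VP [V praised] [NP [NP [Pron they]] [PP [P under] [NP [Det this] [N balcony]]]]]]]
The span 'often praised they under this balcony' is the VP node built by VP → AdvP VP.
Its mother is the S built by S → NP VP.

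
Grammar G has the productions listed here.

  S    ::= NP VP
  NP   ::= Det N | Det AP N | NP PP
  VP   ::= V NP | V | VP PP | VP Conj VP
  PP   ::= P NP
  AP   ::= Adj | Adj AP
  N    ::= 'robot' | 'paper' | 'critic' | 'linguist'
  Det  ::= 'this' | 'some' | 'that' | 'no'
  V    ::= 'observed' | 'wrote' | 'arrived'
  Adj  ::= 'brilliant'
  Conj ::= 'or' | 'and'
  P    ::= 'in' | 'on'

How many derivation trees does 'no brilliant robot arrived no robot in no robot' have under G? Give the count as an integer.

The two bracketings:
[S [NP [Det no] [AP [Adj brilliant]] [N robot]] [VP [V arrived] [NP [NP [Det no] [N robot]] [PP [P in] [NP [Det no] [N robot]]]]]]
[S [NP [Det no] [AP [Adj brilliant]] [N robot]] [VP [VP [V arrived] [NP [Det no] [N robot]]] [PP [P in] [NP [Det no] [N robot]]]]]
The difference turns on whether NP → NP PP is used at the relevant span, versus an alternative expansion of NP.

2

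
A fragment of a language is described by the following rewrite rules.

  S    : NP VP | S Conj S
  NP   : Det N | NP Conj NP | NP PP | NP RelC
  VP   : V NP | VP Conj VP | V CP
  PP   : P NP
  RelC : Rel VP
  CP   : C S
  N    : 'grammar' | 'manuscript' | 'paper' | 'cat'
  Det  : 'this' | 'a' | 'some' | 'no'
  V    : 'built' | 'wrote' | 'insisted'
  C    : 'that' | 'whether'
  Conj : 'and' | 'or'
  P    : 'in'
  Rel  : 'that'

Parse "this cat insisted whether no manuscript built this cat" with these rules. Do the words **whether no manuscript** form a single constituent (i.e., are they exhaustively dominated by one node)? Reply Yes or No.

[S [NP [Det this] [N cat]] [VP [V insisted] [CP [C whether] [S [NP [Det no] [N manuscript]] [VP [V built] [NP [Det this] [N cat]]]]]]]
The smallest constituent containing 'whether no manuscript' is the CP spanning 'whether no manuscript built this cat'; no single node in the tree dominates exactly the given words.

No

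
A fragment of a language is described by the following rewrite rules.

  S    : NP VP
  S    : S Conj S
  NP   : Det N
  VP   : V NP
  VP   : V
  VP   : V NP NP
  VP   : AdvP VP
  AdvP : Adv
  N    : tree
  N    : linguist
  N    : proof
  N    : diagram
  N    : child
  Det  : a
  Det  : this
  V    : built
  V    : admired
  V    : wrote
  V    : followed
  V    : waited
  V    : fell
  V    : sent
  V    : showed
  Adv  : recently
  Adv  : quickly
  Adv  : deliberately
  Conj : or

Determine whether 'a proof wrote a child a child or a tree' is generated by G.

Ungrammatical

For S → NP VP, the only prefix that parses as NP is 'a proof', but the remainder 'wrote a child a child or a tree' is not a VP under these rules. The alternative S rule S → S Conj S likewise has no satisfying split.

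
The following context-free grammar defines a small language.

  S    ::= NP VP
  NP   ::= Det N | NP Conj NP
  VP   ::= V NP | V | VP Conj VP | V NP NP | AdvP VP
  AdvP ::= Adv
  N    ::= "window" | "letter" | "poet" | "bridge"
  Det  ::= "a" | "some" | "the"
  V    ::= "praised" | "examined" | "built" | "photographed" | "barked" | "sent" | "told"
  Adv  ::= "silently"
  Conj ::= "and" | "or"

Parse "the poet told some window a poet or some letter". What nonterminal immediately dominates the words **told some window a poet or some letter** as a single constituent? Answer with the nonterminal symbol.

VP

[S [NP [Det the] [N poet]] [VP [V told] [NP [Det some] [N window]] [NP [NP [Det a] [N poet]] [Conj or] [NP [Det some] [N letter]]]]]
The span 'told some window a poet or some letter' is the VP node built by VP → V NP NP.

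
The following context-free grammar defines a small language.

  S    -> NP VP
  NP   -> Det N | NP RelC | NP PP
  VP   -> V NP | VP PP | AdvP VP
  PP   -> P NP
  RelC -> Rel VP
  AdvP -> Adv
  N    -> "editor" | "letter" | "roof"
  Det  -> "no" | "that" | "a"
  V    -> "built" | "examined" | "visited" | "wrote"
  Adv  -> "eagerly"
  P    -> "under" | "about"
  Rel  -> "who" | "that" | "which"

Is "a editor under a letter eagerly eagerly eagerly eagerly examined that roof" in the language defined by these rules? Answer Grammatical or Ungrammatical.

[S [NP [NP [Det a] [N editor]] [PP [P under] [NP [Det a] [N letter]]]] [VP [AdvP [Adv eagerly]] [VP [AdvP [Adv eagerly]] [VP [AdvP [Adv eagerly]] [VP [AdvP [Adv eagerly]] [VP [V examined] [NP [Det that] [N roof]]]]]]]]
Every word is introduced by a lexical rule and the phrasal rules combine the resulting categories into a single S.

Grammatical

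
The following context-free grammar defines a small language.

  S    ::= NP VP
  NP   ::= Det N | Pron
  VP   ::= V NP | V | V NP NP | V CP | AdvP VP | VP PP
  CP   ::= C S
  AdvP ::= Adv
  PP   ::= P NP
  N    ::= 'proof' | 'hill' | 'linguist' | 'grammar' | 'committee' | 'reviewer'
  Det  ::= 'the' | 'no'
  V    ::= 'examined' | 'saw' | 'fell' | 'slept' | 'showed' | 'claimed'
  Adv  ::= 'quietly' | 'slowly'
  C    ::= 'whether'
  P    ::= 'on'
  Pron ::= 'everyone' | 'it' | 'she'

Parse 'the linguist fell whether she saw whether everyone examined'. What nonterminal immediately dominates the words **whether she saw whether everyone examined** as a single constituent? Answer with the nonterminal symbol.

CP

[S [NP [Det the] [N linguist]] [VP [V fell] [CP [C whether] [S [NP [Pron she]] [VP [V saw] [CP [C whether] [S [NP [Pron everyone]] [VP [V examined]]]]]]]]]
The span 'whether she saw whether everyone examined' is the CP node built by CP → C S.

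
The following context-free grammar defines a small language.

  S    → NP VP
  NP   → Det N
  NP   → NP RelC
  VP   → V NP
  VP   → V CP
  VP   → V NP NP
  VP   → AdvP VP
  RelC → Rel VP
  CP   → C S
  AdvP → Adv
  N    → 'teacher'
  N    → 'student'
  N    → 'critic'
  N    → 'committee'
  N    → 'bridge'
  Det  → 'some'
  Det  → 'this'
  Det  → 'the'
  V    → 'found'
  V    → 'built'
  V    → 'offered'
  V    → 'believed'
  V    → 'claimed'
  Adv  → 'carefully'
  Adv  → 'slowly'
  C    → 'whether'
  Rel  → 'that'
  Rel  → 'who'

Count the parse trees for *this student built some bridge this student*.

1

[S [NP [Det this] [N student]] [VP [V built] [NP [Det some] [N bridge]] [NP [Det this] [N student]]]]
No rule offers an alternative attachment or grouping for any span, so this is the only derivation.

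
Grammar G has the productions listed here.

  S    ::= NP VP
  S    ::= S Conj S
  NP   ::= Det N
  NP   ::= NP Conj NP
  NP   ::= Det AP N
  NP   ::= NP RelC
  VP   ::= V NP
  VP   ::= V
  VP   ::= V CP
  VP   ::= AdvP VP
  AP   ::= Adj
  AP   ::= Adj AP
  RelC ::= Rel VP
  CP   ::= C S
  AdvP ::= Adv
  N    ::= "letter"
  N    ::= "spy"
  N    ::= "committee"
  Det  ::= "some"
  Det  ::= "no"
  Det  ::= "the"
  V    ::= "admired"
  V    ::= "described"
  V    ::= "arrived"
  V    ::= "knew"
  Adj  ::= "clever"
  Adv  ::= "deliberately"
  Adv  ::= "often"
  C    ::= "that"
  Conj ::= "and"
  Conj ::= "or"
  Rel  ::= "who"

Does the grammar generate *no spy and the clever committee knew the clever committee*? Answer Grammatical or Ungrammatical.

Grammatical

[S [NP [NP [Det no] [N spy]] [Conj and] [NP [Det the] [AP [Adj clever]] [N committee]]] [VP [V knew] [NP [Det the] [AP [Adj clever]] [N committee]]]]
The bracketing above is licensed at every node by one of the given productions, with S at the root.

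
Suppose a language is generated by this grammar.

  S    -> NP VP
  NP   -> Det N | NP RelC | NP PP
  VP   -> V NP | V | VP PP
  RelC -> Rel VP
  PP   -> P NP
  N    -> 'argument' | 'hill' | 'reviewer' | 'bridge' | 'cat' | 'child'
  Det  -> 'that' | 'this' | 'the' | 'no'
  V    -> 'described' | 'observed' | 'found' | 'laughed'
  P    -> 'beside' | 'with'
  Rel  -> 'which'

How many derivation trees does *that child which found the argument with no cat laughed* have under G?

Two of the 3 distinct bracketings:
[S [NP [NP [Det that] [N child]] [RelC [Rel which] [VP [V found] [NP [NP [Det the] [N argument]] [PP [P with] [NP [Det no] [N cat]]]]]]] [VP [V laughed]]]
[S [NP [NP [Det that] [N child]] [RelC [Rel which] [VP [VP [V found] [NP [Det the] [N argument]]] [PP [P with] [NP [Det no] [N cat]]]]]] [VP [V laughed]]]
The difference turns on whether NP → NP PP is used at the relevant span, versus an alternative expansion of NP.

3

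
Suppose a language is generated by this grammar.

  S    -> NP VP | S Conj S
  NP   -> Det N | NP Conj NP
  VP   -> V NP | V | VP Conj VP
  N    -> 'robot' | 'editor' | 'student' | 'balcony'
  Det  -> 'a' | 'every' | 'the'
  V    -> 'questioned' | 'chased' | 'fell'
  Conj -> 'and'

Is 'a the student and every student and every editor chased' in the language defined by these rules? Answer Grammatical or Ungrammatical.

Ungrammatical

A Det word can never sit immediately before a Det word in any string this grammar generates, so the substring 'a the' rules out a derivation.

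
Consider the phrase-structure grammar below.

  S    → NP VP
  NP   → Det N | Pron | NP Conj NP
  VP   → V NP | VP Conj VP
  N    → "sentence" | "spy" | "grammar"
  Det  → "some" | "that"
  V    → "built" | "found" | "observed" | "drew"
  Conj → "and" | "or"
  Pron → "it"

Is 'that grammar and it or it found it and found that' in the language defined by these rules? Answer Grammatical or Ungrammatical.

Ungrammatical

For S → NP VP, every NP-prefix leaves a non-VP remainder: after 'that grammar' the remainder is not a VP; after 'that grammar and it' the remainder is not a VP; after 'that grammar and it or it' the remainder is not a VP.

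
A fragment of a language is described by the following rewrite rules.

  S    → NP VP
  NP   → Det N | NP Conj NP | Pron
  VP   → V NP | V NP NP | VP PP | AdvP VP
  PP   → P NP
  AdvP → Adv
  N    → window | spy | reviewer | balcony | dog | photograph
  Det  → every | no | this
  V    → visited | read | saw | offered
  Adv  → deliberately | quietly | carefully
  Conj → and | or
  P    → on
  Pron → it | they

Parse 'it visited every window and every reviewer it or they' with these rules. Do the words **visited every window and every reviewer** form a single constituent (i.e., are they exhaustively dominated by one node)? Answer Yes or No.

[S [NP [Pron it]] [VP [V visited] [NP [NP [Det every] [N window]] [Conj and] [NP [Det every] [N reviewer]]] [NP [NP [Pron it]] [Conj or] [NP [Pron they]]]]]
The smallest constituent containing 'visited every window and every reviewer' is the VP spanning 'visited every window and every reviewer it or they'; no single node in the tree dominates exactly the given words.

No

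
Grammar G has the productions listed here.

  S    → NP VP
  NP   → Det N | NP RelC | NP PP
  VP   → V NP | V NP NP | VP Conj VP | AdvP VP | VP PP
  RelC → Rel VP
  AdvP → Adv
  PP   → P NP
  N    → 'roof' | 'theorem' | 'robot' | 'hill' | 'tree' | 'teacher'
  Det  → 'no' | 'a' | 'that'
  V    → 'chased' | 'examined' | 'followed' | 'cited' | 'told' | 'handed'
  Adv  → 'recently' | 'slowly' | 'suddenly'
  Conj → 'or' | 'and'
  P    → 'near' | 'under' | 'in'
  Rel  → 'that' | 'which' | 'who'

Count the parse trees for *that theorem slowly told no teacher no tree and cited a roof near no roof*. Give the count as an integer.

Two of the 7 distinct bracketings:
[S [NP [Det that] [N theorem]] [VP [VP [AdvP [Adv slowly]] [VP [V told] [NP [Det no] [N teacher]] [NP [Det no] [N tree]]]] [Conj and] [VP [V cited] [NP [NP [Det a] [N roof]] [PP [P near] [NP [Det no] [N roof]]]]]]]
[S [NP [Det that] [N theorem]] [VP [VP [AdvP [Adv slowly]] [VP [V told] [NP [Det no] [N teacher]] [NP [Det no] [N tree]]]] [Conj and] [VP [VP [V cited] [NP [Det a] [N roof]]] [PP [P near] [NP [Det no] [N roof]]]]]]
The difference turns on whether NP → NP PP is used at the relevant span, versus an alternative expansion of NP.

7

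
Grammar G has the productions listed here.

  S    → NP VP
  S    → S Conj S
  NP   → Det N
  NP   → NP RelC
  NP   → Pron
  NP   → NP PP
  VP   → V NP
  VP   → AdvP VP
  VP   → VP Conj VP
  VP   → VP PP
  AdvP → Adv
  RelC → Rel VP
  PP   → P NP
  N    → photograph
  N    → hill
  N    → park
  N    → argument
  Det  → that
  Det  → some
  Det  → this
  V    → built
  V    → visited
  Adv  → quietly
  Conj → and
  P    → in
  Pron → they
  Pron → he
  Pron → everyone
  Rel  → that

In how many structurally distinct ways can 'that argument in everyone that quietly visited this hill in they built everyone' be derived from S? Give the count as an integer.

9

Two of the 9 distinct bracketings:
[S [NP [NP [NP [Det that] [N argument]] [PP [P in] [NP [Pron everyone]]]] [RelC [Rel that] [VP [AdvP [Adv quietly]] [VP [V visited] [NP [NP [Det this] [N hill]] [PP [P in] [NP [Pron they]]]]]]]] [VP [V built] [NP [Pron everyone]]]]
[S [NP [NP [NP [Det that] [N argument]] [PP [P in] [NP [Pron everyone]]]] [RelC [Rel that] [VP [AdvP [Adv quietly]] [VP [VP [V visited] [NP [Det this] [N hill]]] [PP [P in] [NP [Pron they]]]]]]] [VP [V built] [NP [Pron everyone]]]]
The difference turns on whether VP → VP PP is used at the relevant span, versus an alternative expansion of VP.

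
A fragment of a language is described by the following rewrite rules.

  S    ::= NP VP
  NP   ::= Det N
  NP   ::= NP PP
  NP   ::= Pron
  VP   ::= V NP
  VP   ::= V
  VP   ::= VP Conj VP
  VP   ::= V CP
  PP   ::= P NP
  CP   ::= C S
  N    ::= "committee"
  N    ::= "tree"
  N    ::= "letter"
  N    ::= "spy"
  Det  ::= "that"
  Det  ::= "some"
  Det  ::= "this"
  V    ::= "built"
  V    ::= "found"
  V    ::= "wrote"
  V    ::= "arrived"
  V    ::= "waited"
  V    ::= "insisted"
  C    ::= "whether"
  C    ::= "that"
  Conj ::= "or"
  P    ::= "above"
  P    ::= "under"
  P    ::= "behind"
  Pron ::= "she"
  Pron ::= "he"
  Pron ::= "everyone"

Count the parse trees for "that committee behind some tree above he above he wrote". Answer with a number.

5

Two of the 5 distinct bracketings:
[S [NP [NP [Det that] [N committee]] [PP [P behind] [NP [NP [Det some] [N tree]] [PP [P above] [NP [NP [Pron he]] [PP [P above] [NP [Pron he]]]]]]]] [VP [V wrote]]]
[S [NP [NP [Det that] [N committee]] [PP [P behind] [NP [NP [NP [Det some] [N tree]] [PP [P above] [NP [Pron he]]]] [PP [P above] [NP [Pron he]]]]]] [VP [V wrote]]]
The trees differ in how a recursive rule is bracketed over the same span.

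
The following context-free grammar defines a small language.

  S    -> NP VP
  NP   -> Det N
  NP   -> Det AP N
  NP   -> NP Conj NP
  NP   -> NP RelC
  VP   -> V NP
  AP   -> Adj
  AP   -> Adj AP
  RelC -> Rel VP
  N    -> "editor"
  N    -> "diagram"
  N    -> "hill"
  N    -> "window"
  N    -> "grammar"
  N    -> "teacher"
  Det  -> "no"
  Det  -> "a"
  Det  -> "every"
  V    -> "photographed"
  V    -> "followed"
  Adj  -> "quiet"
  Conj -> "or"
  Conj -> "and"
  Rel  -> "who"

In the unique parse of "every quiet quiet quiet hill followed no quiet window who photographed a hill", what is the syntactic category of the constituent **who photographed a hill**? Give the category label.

RelC

[S [NP [Det every] [AP [Adj quiet] [AP [Adj quiet] [AP [Adj quiet]]]] [N hill]] [VP [V followed] [NP [NP [Det no] [AP [Adj quiet]] [N window]] [RelC [Rel who] [VP [V photographed] [NP [Det a] [N hill]]]]]]]
The span 'who photographed a hill' is the RelC node built by RelC → Rel VP.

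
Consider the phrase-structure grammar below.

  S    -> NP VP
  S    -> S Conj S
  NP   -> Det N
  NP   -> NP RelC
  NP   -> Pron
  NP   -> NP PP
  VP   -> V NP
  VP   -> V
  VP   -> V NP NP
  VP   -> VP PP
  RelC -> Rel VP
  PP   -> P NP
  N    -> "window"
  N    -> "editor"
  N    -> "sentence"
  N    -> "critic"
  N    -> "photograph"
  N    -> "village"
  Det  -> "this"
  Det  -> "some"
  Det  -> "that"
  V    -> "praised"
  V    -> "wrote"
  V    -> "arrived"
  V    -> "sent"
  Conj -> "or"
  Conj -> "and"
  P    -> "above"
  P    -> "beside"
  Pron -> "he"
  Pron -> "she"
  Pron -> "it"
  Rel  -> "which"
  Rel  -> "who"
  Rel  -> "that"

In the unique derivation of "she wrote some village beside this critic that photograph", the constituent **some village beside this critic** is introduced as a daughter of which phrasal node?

VP

S
  NP
    Pron: she
  VP
    V: wrote
    NP
      NP
        Det: some
        N: village
      PP
        P: beside
        NP
          Det: this
          N: critic
    NP
      Det: that
      N: photograph
The span 'some village beside this critic' is the NP node built by NP → NP PP.
Its mother is the VP built by VP → V NP NP.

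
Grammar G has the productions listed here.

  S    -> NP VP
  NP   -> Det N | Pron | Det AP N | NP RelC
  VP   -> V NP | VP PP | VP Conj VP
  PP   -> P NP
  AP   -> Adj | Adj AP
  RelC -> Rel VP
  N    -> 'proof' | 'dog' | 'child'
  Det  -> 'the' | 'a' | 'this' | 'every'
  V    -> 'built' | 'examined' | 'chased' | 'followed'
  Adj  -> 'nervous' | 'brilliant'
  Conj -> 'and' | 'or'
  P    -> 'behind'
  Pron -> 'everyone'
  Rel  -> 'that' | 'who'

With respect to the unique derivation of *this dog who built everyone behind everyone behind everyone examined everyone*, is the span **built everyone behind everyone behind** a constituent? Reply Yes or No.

[S [NP [NP [Det this] [N dog]] [RelC [Rel who] [VP [VP [VP [V built] [NP [Pron everyone]]] [PP [P behind] [NP [Pron everyone]]]] [PP [P behind] [NP [Pron everyone]]]]]] [VP [V examined] [NP [Pron everyone]]]]
The smallest constituent containing 'built everyone behind everyone behind' is the VP spanning 'built everyone behind everyone behind everyone'; no single node in the tree dominates exactly the given words.

No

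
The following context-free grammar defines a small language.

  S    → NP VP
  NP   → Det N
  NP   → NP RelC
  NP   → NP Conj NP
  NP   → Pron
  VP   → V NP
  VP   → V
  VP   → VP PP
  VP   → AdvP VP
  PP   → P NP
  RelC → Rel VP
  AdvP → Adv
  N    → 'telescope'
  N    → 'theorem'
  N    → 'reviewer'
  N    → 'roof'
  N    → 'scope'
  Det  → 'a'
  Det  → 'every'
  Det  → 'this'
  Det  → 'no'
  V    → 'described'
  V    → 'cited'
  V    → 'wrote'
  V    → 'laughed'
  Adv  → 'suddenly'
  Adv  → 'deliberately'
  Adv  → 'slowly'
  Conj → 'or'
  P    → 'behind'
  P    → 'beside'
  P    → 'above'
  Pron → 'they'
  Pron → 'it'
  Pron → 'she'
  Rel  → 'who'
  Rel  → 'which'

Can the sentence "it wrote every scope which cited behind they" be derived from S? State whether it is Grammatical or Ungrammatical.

Grammatical

S
  NP
    Pron: it
  VP
    V: wrote
    NP
      NP
        Det: every
        N: scope
      RelC
        Rel: which
        VP
          VP
            V: cited
          PP
            P: behind
            NP
              Pron: they
Each bracket corresponds to one application of a listed rule, so the string is derivable from S.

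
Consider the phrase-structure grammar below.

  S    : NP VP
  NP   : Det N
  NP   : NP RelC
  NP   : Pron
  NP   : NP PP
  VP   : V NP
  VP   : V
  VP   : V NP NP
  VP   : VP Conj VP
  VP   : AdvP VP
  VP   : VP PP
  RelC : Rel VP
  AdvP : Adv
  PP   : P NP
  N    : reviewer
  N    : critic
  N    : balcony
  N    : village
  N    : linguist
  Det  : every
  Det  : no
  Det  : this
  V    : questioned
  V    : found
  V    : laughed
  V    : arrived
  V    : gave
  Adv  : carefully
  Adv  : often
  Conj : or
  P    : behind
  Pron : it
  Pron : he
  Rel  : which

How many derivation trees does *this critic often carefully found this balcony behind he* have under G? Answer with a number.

4

Two of the 4 distinct bracketings:
[S [NP [Det this] [N critic]] [VP [AdvP [Adv often]] [VP [AdvP [Adv carefully]] [VP [V found] [NP [NP [Det this] [N balcony]] [PP [P behind] [NP [Pron he]]]]]]]]
[S [NP [Det this] [N critic]] [VP [AdvP [Adv often]] [VP [AdvP [Adv carefully]] [VP [VP [V found] [NP [Det this] [N balcony]]] [PP [P behind] [NP [Pron he]]]]]]]
The difference turns on whether NP → NP PP is used at the relevant span, versus an alternative expansion of NP.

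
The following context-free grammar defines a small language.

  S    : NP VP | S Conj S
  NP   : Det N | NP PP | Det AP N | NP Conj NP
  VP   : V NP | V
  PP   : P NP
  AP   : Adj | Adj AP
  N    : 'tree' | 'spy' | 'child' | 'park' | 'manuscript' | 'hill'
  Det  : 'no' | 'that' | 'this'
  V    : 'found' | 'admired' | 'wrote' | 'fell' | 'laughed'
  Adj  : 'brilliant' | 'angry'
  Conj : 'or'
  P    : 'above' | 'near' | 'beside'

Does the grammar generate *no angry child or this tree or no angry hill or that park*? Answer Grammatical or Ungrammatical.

For S → NP VP, every NP-prefix leaves a non-VP remainder: after 'no angry child' the remainder is not a VP; after 'no angry child or this tree' the remainder is not a VP; after 'no angry child or this tree or no angry hill' the remainder is not a VP. The alternative S rule S → S Conj S likewise has no satisfying split.

Ungrammatical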